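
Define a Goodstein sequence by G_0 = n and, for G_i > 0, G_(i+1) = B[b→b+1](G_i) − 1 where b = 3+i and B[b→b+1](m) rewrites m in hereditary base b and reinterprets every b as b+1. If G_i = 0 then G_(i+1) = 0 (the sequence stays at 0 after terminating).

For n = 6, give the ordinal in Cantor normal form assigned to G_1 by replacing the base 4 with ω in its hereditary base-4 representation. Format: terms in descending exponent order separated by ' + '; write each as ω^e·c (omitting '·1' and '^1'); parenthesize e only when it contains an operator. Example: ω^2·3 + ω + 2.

ω + 3

[0] 6 ≡ 2·3 (base 3). Lift 4: 8. −1: 7.
[1] 7 ≡ 4 + 3 (base 4). Lift 5: 8. −1: 7.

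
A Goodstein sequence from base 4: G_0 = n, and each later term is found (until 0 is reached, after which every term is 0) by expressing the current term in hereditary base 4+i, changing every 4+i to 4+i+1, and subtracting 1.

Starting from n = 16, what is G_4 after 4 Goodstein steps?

i=0: 16 = 4^2 (b=4); 4→5: 5^2 = 25; 25−1 = 24
i=1: 24 = 4·5 + 4 (b=5); 5→6: 4·6 + 4 = 28; 28−1 = 27
i=2: 27 = 4·6 + 3 (b=6); 6→7: 4·7 + 3 = 31; 31−1 = 30
i=3: 30 = 4·7 + 2 (b=7); 7→8: 4·8 + 2 = 34; 34−1 = 33
i=4: 33 = 4·8 + 1 (b=8); 8→9: 4·9 + 1 = 37; 37−1 = 36

33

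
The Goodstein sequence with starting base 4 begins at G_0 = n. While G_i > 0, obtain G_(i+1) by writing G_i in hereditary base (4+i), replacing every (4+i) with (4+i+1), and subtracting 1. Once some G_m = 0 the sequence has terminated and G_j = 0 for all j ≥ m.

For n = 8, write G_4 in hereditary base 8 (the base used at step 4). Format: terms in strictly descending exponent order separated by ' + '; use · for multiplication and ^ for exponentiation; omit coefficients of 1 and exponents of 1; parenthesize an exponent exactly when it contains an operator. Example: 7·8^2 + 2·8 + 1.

8 + 1

base 4: 8 = 2·4; at 5: 2·5 = 10; next = 9
base 5: 9 = 5 + 4; at 6: 6 + 4 = 10; next = 9
base 6: 9 = 6 + 3; at 7: 7 + 3 = 10; next = 9
base 7: 9 = 7 + 2; at 8: 8 + 2 = 10; next = 9
base 8: 9 = 8 + 1; at 9: 9 + 1 = 10; next = 9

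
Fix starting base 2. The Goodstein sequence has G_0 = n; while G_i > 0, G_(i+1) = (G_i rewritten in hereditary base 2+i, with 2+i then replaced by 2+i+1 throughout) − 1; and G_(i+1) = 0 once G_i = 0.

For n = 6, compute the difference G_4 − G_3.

step 0: 6 = 2^2 + 2; sub 3 for 2: 3^3 + 3; = 30; G_1 = 30−1 = 29
step 1: 29 = 3^3 + 2; sub 4 for 3: 4^4 + 2; = 258; G_2 = 258−1 = 257
step 2: 257 = 4^4 + 1; sub 5 for 4: 5^5 + 1; = 3126; G_3 = 3126−1 = 3125
step 3: 3125 = 5^5; sub 6 for 5: 6^6; = 46656; G_4 = 46656−1 = 46655

43530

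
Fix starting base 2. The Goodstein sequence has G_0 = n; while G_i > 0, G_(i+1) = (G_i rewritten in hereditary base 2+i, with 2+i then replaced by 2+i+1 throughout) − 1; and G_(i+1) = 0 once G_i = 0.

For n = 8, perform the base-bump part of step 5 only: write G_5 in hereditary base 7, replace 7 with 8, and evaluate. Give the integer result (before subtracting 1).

G_0=8  [base 2] 2^(2 + 1)  →[2↦3]→  3^(3 + 1) = 81  −1 ⇒ G_1=80
G_1=80  [base 3] 2·3^3 + 2·3^2 + 2·3 + 2  →[3↦4]→  2·4^4 + 2·4^2 + 2·4 + 2 = 554  −1 ⇒ G_2=553
G_2=553  [base 4] 2·4^4 + 2·4^2 + 2·4 + 1  →[4↦5]→  2·5^5 + 2·5^2 + 2·5 + 1 = 6311  −1 ⇒ G_3=6310
G_3=6310  [base 5] 2·5^5 + 2·5^2 + 2·5  →[5↦6]→  2·6^6 + 2·6^2 + 2·6 = 93396  −1 ⇒ G_4=93395
G_4=93395  [base 6] 2·6^6 + 2·6^2 + 6 + 5  →[6↦7]→  2·7^7 + 2·7^2 + 7 + 5 = 1647196  −1 ⇒ G_5=1647195

33554572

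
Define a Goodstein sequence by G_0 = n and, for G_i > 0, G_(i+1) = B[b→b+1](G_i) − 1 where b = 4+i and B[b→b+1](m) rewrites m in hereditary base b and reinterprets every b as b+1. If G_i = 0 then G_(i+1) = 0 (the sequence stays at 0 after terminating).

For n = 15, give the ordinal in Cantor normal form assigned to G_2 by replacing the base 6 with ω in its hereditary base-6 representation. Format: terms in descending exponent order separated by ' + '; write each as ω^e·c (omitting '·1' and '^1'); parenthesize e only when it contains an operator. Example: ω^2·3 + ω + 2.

G_0=15  [base 4] 3·4 + 3  →[4↦5]→  3·5 + 3 = 18  −1 ⇒ G_1=17
G_1=17  [base 5] 3·5 + 2  →[5↦6]→  3·6 + 2 = 20  −1 ⇒ G_2=19
G_2=19  [base 6] 3·6 + 1  →[6↦7]→  3·7 + 1 = 22  −1 ⇒ G_3=21

ω·3 + 1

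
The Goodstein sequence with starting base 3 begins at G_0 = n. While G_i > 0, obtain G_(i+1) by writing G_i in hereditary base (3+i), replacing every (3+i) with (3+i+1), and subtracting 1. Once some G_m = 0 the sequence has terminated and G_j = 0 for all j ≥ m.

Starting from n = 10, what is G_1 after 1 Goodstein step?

16

base 3: 10 = 3^2 + 1; at 4: 4^2 + 1 = 17; next = 16
base 4: 16 = 4^2; at 5: 5^2 = 25; next = 24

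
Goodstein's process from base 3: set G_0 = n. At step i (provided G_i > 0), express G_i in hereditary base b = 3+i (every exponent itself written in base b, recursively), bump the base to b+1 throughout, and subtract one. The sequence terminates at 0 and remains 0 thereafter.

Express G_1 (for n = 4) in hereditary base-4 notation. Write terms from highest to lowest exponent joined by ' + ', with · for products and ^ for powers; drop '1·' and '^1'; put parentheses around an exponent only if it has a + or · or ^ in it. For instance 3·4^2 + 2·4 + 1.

4

[0] 4 ≡ 3 + 1 (base 3). Lift 4: 5. −1: 4.
[1] 4 ≡ 4 (base 4). Lift 5: 5. −1: 4.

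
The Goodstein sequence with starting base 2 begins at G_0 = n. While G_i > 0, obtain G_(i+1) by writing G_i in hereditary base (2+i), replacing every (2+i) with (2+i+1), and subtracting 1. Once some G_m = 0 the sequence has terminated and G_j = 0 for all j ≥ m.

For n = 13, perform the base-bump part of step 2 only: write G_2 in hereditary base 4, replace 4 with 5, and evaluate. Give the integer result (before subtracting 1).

(0) 13|_2 = 2^(2 + 1) + 2^2 + 1 ↦ 3^(3 + 1) + 3^3 + 1|_3 = 109 ⇒ 108
(1) 108|_3 = 3^(3 + 1) + 3^3 ↦ 4^(4 + 1) + 4^4|_4 = 1280 ⇒ 1279
(2) 1279|_4 = 4^(4 + 1) + 3·4^3 + 3·4^2 + 3·4 + 3 ↦ 5^(5 + 1) + 3·5^3 + 3·5^2 + 3·5 + 3|_5 = 16093 ⇒ 16092

16093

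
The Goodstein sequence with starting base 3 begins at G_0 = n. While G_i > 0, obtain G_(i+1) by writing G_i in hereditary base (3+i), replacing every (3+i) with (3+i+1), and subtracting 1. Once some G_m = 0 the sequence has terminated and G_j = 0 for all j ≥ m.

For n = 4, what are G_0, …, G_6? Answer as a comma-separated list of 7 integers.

(0) 4|_3 = 3 + 1 ↦ 4 + 1|_4 = 5 ⇒ 4
(1) 4|_4 = 4 ↦ 5|_5 = 5 ⇒ 4
(2) 4|_5 = 4 ↦ 4|_6 = 4 ⇒ 3
(3) 3|_6 = 3 ↦ 3|_7 = 3 ⇒ 2
(4) 2|_7 = 2 ↦ 2|_8 = 2 ⇒ 1
(5) 1|_8 = 1 ↦ 1|_9 = 1 ⇒ 0

4, 4, 4, 3, 2, 1, 0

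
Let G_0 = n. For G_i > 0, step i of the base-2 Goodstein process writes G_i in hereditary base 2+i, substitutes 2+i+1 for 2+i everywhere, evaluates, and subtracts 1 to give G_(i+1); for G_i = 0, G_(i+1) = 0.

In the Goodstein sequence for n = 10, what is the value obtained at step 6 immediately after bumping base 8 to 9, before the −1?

10 —HB2→ 2^(2 + 1) + 2 —bump→ 3^(3 + 1) + 3 = 84 —(−1)→ 83
83 —HB3→ 3^(3 + 1) + 2 —bump→ 4^(4 + 1) + 2 = 1026 —(−1)→ 1025
1025 —HB4→ 4^(4 + 1) + 1 —bump→ 5^(5 + 1) + 1 = 15626 —(−1)→ 15625
15625 —HB5→ 5^(5 + 1) —bump→ 6^(6 + 1) = 279936 —(−1)→ 279935
279935 —HB6→ 5·6^6 + 5·6^5 + 5·6^4 + 5·6^3 + 5·6^2 + 5·6 + 5 —bump→ 5·7^7 + 5·7^5 + 5·7^4 + 5·7^3 + 5·7^2 + 5·7 + 5 = 4215755 —(−1)→ 4215754
4215754 —HB7→ 5·7^7 + 5·7^5 + 5·7^4 + 5·7^3 + 5·7^2 + 5·7 + 4 —bump→ 5·8^8 + 5·8^5 + 5·8^4 + 5·8^3 + 5·8^2 + 5·8 + 4 = 84073324 —(−1)→ 84073323
84073323 —HB8→ 5·8^8 + 5·8^5 + 5·8^4 + 5·8^3 + 5·8^2 + 5·8 + 3 —bump→ 5·9^9 + 5·9^5 + 5·9^4 + 5·9^3 + 5·9^2 + 5·9 + 3 = 1937434593 —(−1)→ 1937434592

1937434593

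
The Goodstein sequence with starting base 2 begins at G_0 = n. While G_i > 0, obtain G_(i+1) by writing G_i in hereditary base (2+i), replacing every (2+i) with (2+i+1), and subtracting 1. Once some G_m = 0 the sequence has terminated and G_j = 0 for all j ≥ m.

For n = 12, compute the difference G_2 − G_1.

958

G_0=12  [base 2] 2^(2 + 1) + 2^2  →[2↦3]→  3^(3 + 1) + 3^3 = 108  −1 ⇒ G_1=107
G_1=107  [base 3] 3^(3 + 1) + 2·3^2 + 2·3 + 2  →[3↦4]→  4^(4 + 1) + 2·4^2 + 2·4 + 2 = 1066  −1 ⇒ G_2=1065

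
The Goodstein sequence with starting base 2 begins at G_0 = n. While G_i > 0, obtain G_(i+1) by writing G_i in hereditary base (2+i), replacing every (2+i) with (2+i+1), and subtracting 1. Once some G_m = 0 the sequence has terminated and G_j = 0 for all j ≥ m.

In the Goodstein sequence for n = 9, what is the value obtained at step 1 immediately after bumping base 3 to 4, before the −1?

G_0 = 9. HB_2(9) = 2^(2 + 1) + 1. Bump = 82. G_1 = 81.
G_1 = 81. HB_3(81) = 3^(3 + 1). Bump = 1024. G_2 = 1023.

1024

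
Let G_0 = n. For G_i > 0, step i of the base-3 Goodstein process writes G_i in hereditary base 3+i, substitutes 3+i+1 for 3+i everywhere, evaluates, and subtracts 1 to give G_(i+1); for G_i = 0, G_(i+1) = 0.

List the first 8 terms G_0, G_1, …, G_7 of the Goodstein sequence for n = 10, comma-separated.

10, 16, 24, 27, 30, 33, 36, 39

G_0=10  [base 3] 3^2 + 1  →[3↦4]→  4^2 + 1 = 17  −1 ⇒ G_1=16
G_1=16  [base 4] 4^2  →[4↦5]→  5^2 = 25  −1 ⇒ G_2=24
G_2=24  [base 5] 4·5 + 4  →[5↦6]→  4·6 + 4 = 28  −1 ⇒ G_3=27
G_3=27  [base 6] 4·6 + 3  →[6↦7]→  4·7 + 3 = 31  −1 ⇒ G_4=30
G_4=30  [base 7] 4·7 + 2  →[7↦8]→  4·8 + 2 = 34  −1 ⇒ G_5=33
G_5=33  [base 8] 4·8 + 1  →[8↦9]→  4·9 + 1 = 37  −1 ⇒ G_6=36
G_6=36  [base 9] 4·9  →[9↦10]→  4·10 = 40  −1 ⇒ G_7=39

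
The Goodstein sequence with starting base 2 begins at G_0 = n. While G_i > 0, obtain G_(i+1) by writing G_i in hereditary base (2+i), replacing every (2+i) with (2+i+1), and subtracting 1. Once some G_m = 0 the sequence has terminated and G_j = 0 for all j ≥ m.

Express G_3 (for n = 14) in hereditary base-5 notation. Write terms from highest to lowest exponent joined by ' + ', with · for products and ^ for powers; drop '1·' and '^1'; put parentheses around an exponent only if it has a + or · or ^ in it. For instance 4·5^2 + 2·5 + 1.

G_0=14  [base 2] 2^(2 + 1) + 2^2 + 2  →[2↦3]→  3^(3 + 1) + 3^3 + 3 = 111  −1 ⇒ G_1=110
G_1=110  [base 3] 3^(3 + 1) + 3^3 + 2  →[3↦4]→  4^(4 + 1) + 4^4 + 2 = 1282  −1 ⇒ G_2=1281
G_2=1281  [base 4] 4^(4 + 1) + 4^4 + 1  →[4↦5]→  5^(5 + 1) + 5^5 + 1 = 18751  −1 ⇒ G_3=18750

5^(5 + 1) + 5^5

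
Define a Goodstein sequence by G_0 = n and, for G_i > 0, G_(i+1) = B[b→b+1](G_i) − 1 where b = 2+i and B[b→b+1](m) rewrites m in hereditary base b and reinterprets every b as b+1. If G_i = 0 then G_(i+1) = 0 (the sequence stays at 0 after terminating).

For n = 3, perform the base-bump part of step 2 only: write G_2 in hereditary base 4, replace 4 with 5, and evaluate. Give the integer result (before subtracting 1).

3

(0) 3|_2 = 2 + 1 ↦ 3 + 1|_3 = 4 ⇒ 3
(1) 3|_3 = 3 ↦ 4|_4 = 4 ⇒ 3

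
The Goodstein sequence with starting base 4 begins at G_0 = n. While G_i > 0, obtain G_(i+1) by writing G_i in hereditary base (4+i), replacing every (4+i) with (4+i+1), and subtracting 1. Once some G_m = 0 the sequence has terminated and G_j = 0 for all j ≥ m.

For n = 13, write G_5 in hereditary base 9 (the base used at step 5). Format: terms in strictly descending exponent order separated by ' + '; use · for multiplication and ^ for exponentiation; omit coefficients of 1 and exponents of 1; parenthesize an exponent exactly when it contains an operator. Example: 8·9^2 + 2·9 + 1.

[0] 13 ≡ 3·4 + 1 (base 4). Lift 5: 16. −1: 15.
[1] 15 ≡ 3·5 (base 5). Lift 6: 18. −1: 17.
[2] 17 ≡ 2·6 + 5 (base 6). Lift 7: 19. −1: 18.
[3] 18 ≡ 2·7 + 4 (base 7). Lift 8: 20. −1: 19.
[4] 19 ≡ 2·8 + 3 (base 8). Lift 9: 21. −1: 20.
[5] 20 ≡ 2·9 + 2 (base 9). Lift 10: 22. −1: 21.

2·9 + 2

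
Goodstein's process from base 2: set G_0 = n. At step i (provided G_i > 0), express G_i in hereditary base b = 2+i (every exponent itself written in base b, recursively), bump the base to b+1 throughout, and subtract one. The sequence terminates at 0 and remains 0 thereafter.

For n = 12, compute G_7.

3486784574

base 2: 12 = 2^(2 + 1) + 2^2; at 3: 3^(3 + 1) + 3^3 = 108; next = 107
base 3: 107 = 3^(3 + 1) + 2·3^2 + 2·3 + 2; at 4: 4^(4 + 1) + 2·4^2 + 2·4 + 2 = 1066; next = 1065
base 4: 1065 = 4^(4 + 1) + 2·4^2 + 2·4 + 1; at 5: 5^(5 + 1) + 2·5^2 + 2·5 + 1 = 15686; next = 15685
base 5: 15685 = 5^(5 + 1) + 2·5^2 + 2·5; at 6: 6^(6 + 1) + 2·6^2 + 2·6 = 280020; next = 280019
base 6: 280019 = 6^(6 + 1) + 2·6^2 + 6 + 5; at 7: 7^(7 + 1) + 2·7^2 + 7 + 5 = 5764911; next = 5764910
base 7: 5764910 = 7^(7 + 1) + 2·7^2 + 7 + 4; at 8: 8^(8 + 1) + 2·8^2 + 8 + 4 = 134217868; next = 134217867
base 8: 134217867 = 8^(8 + 1) + 2·8^2 + 8 + 3; at 9: 9^(9 + 1) + 2·9^2 + 9 + 3 = 3486784575; next = 3486784574
base 9: 3486784574 = 9^(9 + 1) + 2·9^2 + 9 + 2; at 10: 10^(10 + 1) + 2·10^2 + 10 + 2 = 100000000212; next = 100000000211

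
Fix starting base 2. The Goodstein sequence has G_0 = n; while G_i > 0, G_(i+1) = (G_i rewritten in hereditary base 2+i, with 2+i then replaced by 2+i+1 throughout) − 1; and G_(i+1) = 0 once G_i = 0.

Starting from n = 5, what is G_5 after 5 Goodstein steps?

1197

base 2: 5 = 2^2 + 1; at 3: 3^3 + 1 = 28; next = 27
base 3: 27 = 3^3; at 4: 4^4 = 256; next = 255
base 4: 255 = 3·4^3 + 3·4^2 + 3·4 + 3; at 5: 3·5^3 + 3·5^2 + 3·5 + 3 = 468; next = 467
base 5: 467 = 3·5^3 + 3·5^2 + 3·5 + 2; at 6: 3·6^3 + 3·6^2 + 3·6 + 2 = 776; next = 775
base 6: 775 = 3·6^3 + 3·6^2 + 3·6 + 1; at 7: 3·7^3 + 3·7^2 + 3·7 + 1 = 1198; next = 1197
base 7: 1197 = 3·7^3 + 3·7^2 + 3·7; at 8: 3·8^3 + 3·8^2 + 3·8 = 1752; next = 1751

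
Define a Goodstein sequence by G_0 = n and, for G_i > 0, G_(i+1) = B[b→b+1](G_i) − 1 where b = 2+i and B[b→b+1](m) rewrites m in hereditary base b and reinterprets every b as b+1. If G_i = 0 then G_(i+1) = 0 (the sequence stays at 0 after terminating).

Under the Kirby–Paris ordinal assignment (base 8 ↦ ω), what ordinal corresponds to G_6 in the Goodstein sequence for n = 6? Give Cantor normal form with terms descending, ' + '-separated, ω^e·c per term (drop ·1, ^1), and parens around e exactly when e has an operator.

ω^5·5 + ω^4·5 + ω^3·5 + ω^2·5 + ω·5 + 3

base 2: 6 = 2^2 + 2; at 3: 3^3 + 3 = 30; next = 29
base 3: 29 = 3^3 + 2; at 4: 4^4 + 2 = 258; next = 257
base 4: 257 = 4^4 + 1; at 5: 5^5 + 1 = 3126; next = 3125
base 5: 3125 = 5^5; at 6: 6^6 = 46656; next = 46655
base 6: 46655 = 5·6^5 + 5·6^4 + 5·6^3 + 5·6^2 + 5·6 + 5; at 7: 5·7^5 + 5·7^4 + 5·7^3 + 5·7^2 + 5·7 + 5 = 98040; next = 98039
base 7: 98039 = 5·7^5 + 5·7^4 + 5·7^3 + 5·7^2 + 5·7 + 4; at 8: 5·8^5 + 5·8^4 + 5·8^3 + 5·8^2 + 5·8 + 4 = 187244; next = 187243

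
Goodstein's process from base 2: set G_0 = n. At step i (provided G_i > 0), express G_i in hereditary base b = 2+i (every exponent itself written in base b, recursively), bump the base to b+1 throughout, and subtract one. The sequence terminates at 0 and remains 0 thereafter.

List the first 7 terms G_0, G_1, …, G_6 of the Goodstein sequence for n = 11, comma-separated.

step 0: 11 = 2^(2 + 1) + 2 + 1; sub 3 for 2: 3^(3 + 1) + 3 + 1; = 85; G_1 = 85−1 = 84
step 1: 84 = 3^(3 + 1) + 3; sub 4 for 3: 4^(4 + 1) + 4; = 1028; G_2 = 1028−1 = 1027
step 2: 1027 = 4^(4 + 1) + 3; sub 5 for 4: 5^(5 + 1) + 3; = 15628; G_3 = 15628−1 = 15627
step 3: 15627 = 5^(5 + 1) + 2; sub 6 for 5: 6^(6 + 1) + 2; = 279938; G_4 = 279938−1 = 279937
step 4: 279937 = 6^(6 + 1) + 1; sub 7 for 6: 7^(7 + 1) + 1; = 5764802; G_5 = 5764802−1 = 5764801
step 5: 5764801 = 7^(7 + 1); sub 8 for 7: 8^(8 + 1); = 134217728; G_6 = 134217728−1 = 134217727

11, 84, 1027, 15627, 279937, 5764801, 134217727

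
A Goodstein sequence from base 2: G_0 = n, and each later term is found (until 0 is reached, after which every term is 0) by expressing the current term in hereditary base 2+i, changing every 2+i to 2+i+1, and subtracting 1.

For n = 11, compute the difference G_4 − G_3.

264310

11 —HB2→ 2^(2 + 1) + 2 + 1 —bump→ 3^(3 + 1) + 3 + 1 = 85 —(−1)→ 84
84 —HB3→ 3^(3 + 1) + 3 —bump→ 4^(4 + 1) + 4 = 1028 —(−1)→ 1027
1027 —HB4→ 4^(4 + 1) + 3 —bump→ 5^(5 + 1) + 3 = 15628 —(−1)→ 15627
15627 —HB5→ 5^(5 + 1) + 2 —bump→ 6^(6 + 1) + 2 = 279938 —(−1)→ 279937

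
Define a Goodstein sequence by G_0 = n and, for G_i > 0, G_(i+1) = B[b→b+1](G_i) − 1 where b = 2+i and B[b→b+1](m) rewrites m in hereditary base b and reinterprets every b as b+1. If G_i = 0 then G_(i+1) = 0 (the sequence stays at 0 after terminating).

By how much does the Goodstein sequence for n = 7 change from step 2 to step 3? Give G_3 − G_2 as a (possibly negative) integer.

2868

(0) 7|_2 = 2^2 + 2 + 1 ↦ 3^3 + 3 + 1|_3 = 31 ⇒ 30
(1) 30|_3 = 3^3 + 3 ↦ 4^4 + 4|_4 = 260 ⇒ 259
(2) 259|_4 = 4^4 + 3 ↦ 5^5 + 3|_5 = 3128 ⇒ 3127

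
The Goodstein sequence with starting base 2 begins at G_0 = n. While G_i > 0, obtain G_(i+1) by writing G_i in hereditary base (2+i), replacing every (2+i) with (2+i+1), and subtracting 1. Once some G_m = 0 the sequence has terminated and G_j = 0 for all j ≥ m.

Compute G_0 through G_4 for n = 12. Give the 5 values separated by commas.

step 0: 12 = 2^(2 + 1) + 2^2; sub 3 for 2: 3^(3 + 1) + 3^3; = 108; G_1 = 108−1 = 107
step 1: 107 = 3^(3 + 1) + 2·3^2 + 2·3 + 2; sub 4 for 3: 4^(4 + 1) + 2·4^2 + 2·4 + 2; = 1066; G_2 = 1066−1 = 1065
step 2: 1065 = 4^(4 + 1) + 2·4^2 + 2·4 + 1; sub 5 for 4: 5^(5 + 1) + 2·5^2 + 2·5 + 1; = 15686; G_3 = 15686−1 = 15685
step 3: 15685 = 5^(5 + 1) + 2·5^2 + 2·5; sub 6 for 5: 6^(6 + 1) + 2·6^2 + 2·6; = 280020; G_4 = 280020−1 = 280019

12, 107, 1065, 15685, 280019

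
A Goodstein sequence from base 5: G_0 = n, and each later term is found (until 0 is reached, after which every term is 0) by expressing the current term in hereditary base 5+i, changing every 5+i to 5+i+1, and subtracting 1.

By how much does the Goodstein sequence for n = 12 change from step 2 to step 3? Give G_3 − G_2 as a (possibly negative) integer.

(0) 12|_5 = 2·5 + 2 ↦ 2·6 + 2|_6 = 14 ⇒ 13
(1) 13|_6 = 2·6 + 1 ↦ 2·7 + 1|_7 = 15 ⇒ 14
(2) 14|_7 = 2·7 ↦ 2·8|_8 = 16 ⇒ 15

1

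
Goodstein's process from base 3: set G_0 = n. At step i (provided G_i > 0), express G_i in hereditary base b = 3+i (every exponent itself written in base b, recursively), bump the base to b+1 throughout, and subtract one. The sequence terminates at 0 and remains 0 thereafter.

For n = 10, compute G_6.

36

[0] 10 ≡ 3^2 + 1 (base 3). Lift 4: 17. −1: 16.
[1] 16 ≡ 4^2 (base 4). Lift 5: 25. −1: 24.
[2] 24 ≡ 4·5 + 4 (base 5). Lift 6: 28. −1: 27.
[3] 27 ≡ 4·6 + 3 (base 6). Lift 7: 31. −1: 30.
[4] 30 ≡ 4·7 + 2 (base 7). Lift 8: 34. −1: 33.
[5] 33 ≡ 4·8 + 1 (base 8). Lift 9: 37. −1: 36.
[6] 36 ≡ 4·9 (base 9). Lift 10: 40. −1: 39.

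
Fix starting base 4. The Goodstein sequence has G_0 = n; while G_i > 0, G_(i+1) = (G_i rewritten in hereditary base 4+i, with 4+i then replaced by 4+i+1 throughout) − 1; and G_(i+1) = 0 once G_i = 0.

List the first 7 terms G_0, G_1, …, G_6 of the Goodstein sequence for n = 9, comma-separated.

G_0=9  [base 4] 2·4 + 1  →[4↦5]→  2·5 + 1 = 11  −1 ⇒ G_1=10
G_1=10  [base 5] 2·5  →[5↦6]→  2·6 = 12  −1 ⇒ G_2=11
G_2=11  [base 6] 6 + 5  →[6↦7]→  7 + 5 = 12  −1 ⇒ G_3=11
G_3=11  [base 7] 7 + 4  →[7↦8]→  8 + 4 = 12  −1 ⇒ G_4=11
G_4=11  [base 8] 8 + 3  →[8↦9]→  9 + 3 = 12  −1 ⇒ G_5=11
G_5=11  [base 9] 9 + 2  →[9↦10]→  10 + 2 = 12  −1 ⇒ G_6=11

9, 10, 11, 11, 11, 11, 11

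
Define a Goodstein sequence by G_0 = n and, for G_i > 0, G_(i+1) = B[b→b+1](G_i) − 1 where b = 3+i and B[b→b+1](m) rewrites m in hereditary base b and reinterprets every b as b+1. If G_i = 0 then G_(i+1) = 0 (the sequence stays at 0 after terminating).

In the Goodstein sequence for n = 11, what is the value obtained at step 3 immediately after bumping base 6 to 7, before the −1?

(0) 11|_3 = 3^2 + 2 ↦ 4^2 + 2|_4 = 18 ⇒ 17
(1) 17|_4 = 4^2 + 1 ↦ 5^2 + 1|_5 = 26 ⇒ 25
(2) 25|_5 = 5^2 ↦ 6^2|_6 = 36 ⇒ 35
(3) 35|_6 = 5·6 + 5 ↦ 5·7 + 5|_7 = 40 ⇒ 39

40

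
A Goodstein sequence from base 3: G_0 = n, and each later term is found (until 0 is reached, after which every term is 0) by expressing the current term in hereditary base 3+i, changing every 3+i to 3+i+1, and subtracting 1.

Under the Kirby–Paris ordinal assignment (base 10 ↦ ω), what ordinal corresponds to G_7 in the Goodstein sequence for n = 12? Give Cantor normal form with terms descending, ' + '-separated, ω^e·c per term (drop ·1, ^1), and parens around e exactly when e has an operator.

ω·7 + 5

step 0: 12 = 3^2 + 3; sub 4 for 3: 4^2 + 4; = 20; G_1 = 20−1 = 19
step 1: 19 = 4^2 + 3; sub 5 for 4: 5^2 + 3; = 28; G_2 = 28−1 = 27
step 2: 27 = 5^2 + 2; sub 6 for 5: 6^2 + 2; = 38; G_3 = 38−1 = 37
step 3: 37 = 6^2 + 1; sub 7 for 6: 7^2 + 1; = 50; G_4 = 50−1 = 49
step 4: 49 = 7^2; sub 8 for 7: 8^2; = 64; G_5 = 64−1 = 63
step 5: 63 = 7·8 + 7; sub 9 for 8: 7·9 + 7; = 70; G_6 = 70−1 = 69
step 6: 69 = 7·9 + 6; sub 10 for 9: 7·10 + 6; = 76; G_7 = 76−1 = 75
step 7: 75 = 7·10 + 5; sub 11 for 10: 7·11 + 5; = 82; G_8 = 82−1 = 81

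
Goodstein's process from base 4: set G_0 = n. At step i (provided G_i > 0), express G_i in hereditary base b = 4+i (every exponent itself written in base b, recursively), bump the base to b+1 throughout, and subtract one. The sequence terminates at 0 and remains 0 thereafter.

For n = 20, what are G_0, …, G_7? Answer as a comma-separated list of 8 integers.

20, 29, 39, 51, 65, 81, 99, 107

20 —HB4→ 4^2 + 4 —bump→ 5^2 + 5 = 30 —(−1)→ 29
29 —HB5→ 5^2 + 4 —bump→ 6^2 + 4 = 40 —(−1)→ 39
39 —HB6→ 6^2 + 3 —bump→ 7^2 + 3 = 52 —(−1)→ 51
51 —HB7→ 7^2 + 2 —bump→ 8^2 + 2 = 66 —(−1)→ 65
65 —HB8→ 8^2 + 1 —bump→ 9^2 + 1 = 82 —(−1)→ 81
81 —HB9→ 9^2 —bump→ 10^2 = 100 —(−1)→ 99
99 —HB10→ 9·10 + 9 —bump→ 9·11 + 9 = 108 —(−1)→ 107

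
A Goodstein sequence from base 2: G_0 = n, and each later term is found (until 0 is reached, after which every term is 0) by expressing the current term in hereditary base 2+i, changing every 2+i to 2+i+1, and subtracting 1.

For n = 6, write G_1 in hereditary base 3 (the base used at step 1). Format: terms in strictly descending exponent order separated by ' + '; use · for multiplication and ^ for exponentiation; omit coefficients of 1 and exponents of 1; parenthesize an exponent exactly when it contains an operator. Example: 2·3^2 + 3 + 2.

[0] 6 ≡ 2^2 + 2 (base 2). Lift 3: 30. −1: 29.
[1] 29 ≡ 3^3 + 2 (base 3). Lift 4: 258. −1: 257.

3^3 + 2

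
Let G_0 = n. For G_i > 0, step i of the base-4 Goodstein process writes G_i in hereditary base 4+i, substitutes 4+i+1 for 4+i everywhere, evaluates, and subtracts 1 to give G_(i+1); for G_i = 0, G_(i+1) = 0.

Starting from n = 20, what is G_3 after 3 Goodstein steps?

51

G_0=20  [base 4] 4^2 + 4  →[4↦5]→  5^2 + 5 = 30  −1 ⇒ G_1=29
G_1=29  [base 5] 5^2 + 4  →[5↦6]→  6^2 + 4 = 40  −1 ⇒ G_2=39
G_2=39  [base 6] 6^2 + 3  →[6↦7]→  7^2 + 3 = 52  −1 ⇒ G_3=51
G_3=51  [base 7] 7^2 + 2  →[7↦8]→  8^2 + 2 = 66  −1 ⇒ G_4=65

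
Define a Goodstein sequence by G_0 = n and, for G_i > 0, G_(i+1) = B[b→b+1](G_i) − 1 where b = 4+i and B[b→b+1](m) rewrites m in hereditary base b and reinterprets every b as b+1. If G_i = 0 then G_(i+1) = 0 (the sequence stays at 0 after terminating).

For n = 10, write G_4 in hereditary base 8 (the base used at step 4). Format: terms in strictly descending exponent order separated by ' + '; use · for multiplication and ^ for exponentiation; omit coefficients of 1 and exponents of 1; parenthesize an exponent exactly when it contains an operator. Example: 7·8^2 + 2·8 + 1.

8 + 5

i=0: 10 = 2·4 + 2 (b=4); 4→5: 2·5 + 2 = 12; 12−1 = 11
i=1: 11 = 2·5 + 1 (b=5); 5→6: 2·6 + 1 = 13; 13−1 = 12
i=2: 12 = 2·6 (b=6); 6→7: 2·7 = 14; 14−1 = 13
i=3: 13 = 7 + 6 (b=7); 7→8: 8 + 6 = 14; 14−1 = 13
i=4: 13 = 8 + 5 (b=8); 8→9: 9 + 5 = 14; 14−1 = 13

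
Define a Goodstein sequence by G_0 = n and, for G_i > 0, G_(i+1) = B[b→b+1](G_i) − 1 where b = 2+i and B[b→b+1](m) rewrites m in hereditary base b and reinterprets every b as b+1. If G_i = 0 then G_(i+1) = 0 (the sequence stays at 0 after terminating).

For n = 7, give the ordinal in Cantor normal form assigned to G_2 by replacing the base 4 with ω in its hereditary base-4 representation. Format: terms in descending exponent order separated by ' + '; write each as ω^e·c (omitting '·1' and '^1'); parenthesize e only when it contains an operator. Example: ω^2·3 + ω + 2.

i=0: 7 = 2^2 + 2 + 1 (b=2); 2→3: 3^3 + 3 + 1 = 31; 31−1 = 30
i=1: 30 = 3^3 + 3 (b=3); 3→4: 4^4 + 4 = 260; 260−1 = 259
i=2: 259 = 4^4 + 3 (b=4); 4→5: 5^5 + 3 = 3128; 3128−1 = 3127

ω^ω + 3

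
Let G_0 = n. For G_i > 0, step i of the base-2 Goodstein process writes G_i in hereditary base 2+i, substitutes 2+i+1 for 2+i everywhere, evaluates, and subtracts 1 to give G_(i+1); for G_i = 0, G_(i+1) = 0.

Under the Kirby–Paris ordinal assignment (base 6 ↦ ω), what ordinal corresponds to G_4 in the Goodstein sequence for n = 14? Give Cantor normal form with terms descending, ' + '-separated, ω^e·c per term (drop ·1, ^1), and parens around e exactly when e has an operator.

G_0=14  [base 2] 2^(2 + 1) + 2^2 + 2  →[2↦3]→  3^(3 + 1) + 3^3 + 3 = 111  −1 ⇒ G_1=110
G_1=110  [base 3] 3^(3 + 1) + 3^3 + 2  →[3↦4]→  4^(4 + 1) + 4^4 + 2 = 1282  −1 ⇒ G_2=1281
G_2=1281  [base 4] 4^(4 + 1) + 4^4 + 1  →[4↦5]→  5^(5 + 1) + 5^5 + 1 = 18751  −1 ⇒ G_3=18750
G_3=18750  [base 5] 5^(5 + 1) + 5^5  →[5↦6]→  6^(6 + 1) + 6^6 = 326592  −1 ⇒ G_4=326591

ω^(ω + 1) + ω^5·5 + ω^4·5 + ω^3·5 + ω^2·5 + ω·5 + 5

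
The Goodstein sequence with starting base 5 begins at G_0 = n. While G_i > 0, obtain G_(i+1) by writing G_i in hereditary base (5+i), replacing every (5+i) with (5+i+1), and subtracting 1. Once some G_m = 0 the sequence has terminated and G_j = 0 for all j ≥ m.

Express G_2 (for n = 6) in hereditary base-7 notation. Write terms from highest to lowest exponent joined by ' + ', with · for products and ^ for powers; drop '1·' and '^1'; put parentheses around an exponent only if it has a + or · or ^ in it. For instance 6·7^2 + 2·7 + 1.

6 —HB5→ 5 + 1 —bump→ 6 + 1 = 7 —(−1)→ 6
6 —HB6→ 6 —bump→ 7 = 7 —(−1)→ 6
6 —HB7→ 6 —bump→ 6 = 6 —(−1)→ 5

6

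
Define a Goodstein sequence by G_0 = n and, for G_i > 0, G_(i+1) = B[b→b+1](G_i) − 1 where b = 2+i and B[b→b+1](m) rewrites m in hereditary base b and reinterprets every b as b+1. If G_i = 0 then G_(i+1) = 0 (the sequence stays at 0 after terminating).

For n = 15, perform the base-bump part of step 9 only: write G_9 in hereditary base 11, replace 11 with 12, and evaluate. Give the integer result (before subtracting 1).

15 —HB2→ 2^(2 + 1) + 2^2 + 2 + 1 —bump→ 3^(3 + 1) + 3^3 + 3 + 1 = 112 —(−1)→ 111
111 —HB3→ 3^(3 + 1) + 3^3 + 3 —bump→ 4^(4 + 1) + 4^4 + 4 = 1284 —(−1)→ 1283
1283 —HB4→ 4^(4 + 1) + 4^4 + 3 —bump→ 5^(5 + 1) + 5^5 + 3 = 18753 —(−1)→ 18752
18752 —HB5→ 5^(5 + 1) + 5^5 + 2 —bump→ 6^(6 + 1) + 6^6 + 2 = 326594 —(−1)→ 326593
326593 —HB6→ 6^(6 + 1) + 6^6 + 1 —bump→ 7^(7 + 1) + 7^7 + 1 = 6588345 —(−1)→ 6588344
6588344 —HB7→ 7^(7 + 1) + 7^7 —bump→ 8^(8 + 1) + 8^8 = 150994944 —(−1)→ 150994943
150994943 —HB8→ 8^(8 + 1) + 7·8^7 + 7·8^6 + 7·8^5 + 7·8^4 + 7·8^3 + 7·8^2 + 7·8 + 7 —bump→ 9^(9 + 1) + 7·9^7 + 7·9^6 + 7·9^5 + 7·9^4 + 7·9^3 + 7·9^2 + 7·9 + 7 = 3524450281 —(−1)→ 3524450280
3524450280 —HB9→ 9^(9 + 1) + 7·9^7 + 7·9^6 + 7·9^5 + 7·9^4 + 7·9^3 + 7·9^2 + 7·9 + 6 —bump→ 10^(10 + 1) + 7·10^7 + 7·10^6 + 7·10^5 + 7·10^4 + 7·10^3 + 7·10^2 + 7·10 + 6 = 100077777776 —(−1)→ 100077777775
100077777775 —HB10→ 10^(10 + 1) + 7·10^7 + 7·10^6 + 7·10^5 + 7·10^4 + 7·10^3 + 7·10^2 + 7·10 + 5 —bump→ 11^(11 + 1) + 7·11^7 + 7·11^6 + 7·11^5 + 7·11^4 + 7·11^3 + 7·11^2 + 7·11 + 5 = 3138578427935 —(−1)→ 3138578427934

106993479003784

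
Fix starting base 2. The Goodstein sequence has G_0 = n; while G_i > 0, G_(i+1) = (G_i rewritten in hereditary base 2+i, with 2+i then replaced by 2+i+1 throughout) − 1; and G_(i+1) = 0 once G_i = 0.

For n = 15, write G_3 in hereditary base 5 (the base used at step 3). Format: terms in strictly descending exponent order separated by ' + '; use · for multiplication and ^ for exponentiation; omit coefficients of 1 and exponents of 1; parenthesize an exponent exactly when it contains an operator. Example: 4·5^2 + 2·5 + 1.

5^(5 + 1) + 5^5 + 2

G_0=15  [base 2] 2^(2 + 1) + 2^2 + 2 + 1  →[2↦3]→  3^(3 + 1) + 3^3 + 3 + 1 = 112  −1 ⇒ G_1=111
G_1=111  [base 3] 3^(3 + 1) + 3^3 + 3  →[3↦4]→  4^(4 + 1) + 4^4 + 4 = 1284  −1 ⇒ G_2=1283
G_2=1283  [base 4] 4^(4 + 1) + 4^4 + 3  →[4↦5]→  5^(5 + 1) + 5^5 + 3 = 18753  −1 ⇒ G_3=18752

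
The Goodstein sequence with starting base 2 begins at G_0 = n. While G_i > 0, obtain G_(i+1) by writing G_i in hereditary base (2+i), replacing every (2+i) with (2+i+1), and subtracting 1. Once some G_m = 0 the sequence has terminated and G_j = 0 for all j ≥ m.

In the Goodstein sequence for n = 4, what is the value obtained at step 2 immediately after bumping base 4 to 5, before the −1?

61

4 —HB2→ 2^2 —bump→ 3^3 = 27 —(−1)→ 26
26 —HB3→ 2·3^2 + 2·3 + 2 —bump→ 2·4^2 + 2·4 + 2 = 42 —(−1)→ 41
41 —HB4→ 2·4^2 + 2·4 + 1 —bump→ 2·5^2 + 2·5 + 1 = 61 —(−1)→ 60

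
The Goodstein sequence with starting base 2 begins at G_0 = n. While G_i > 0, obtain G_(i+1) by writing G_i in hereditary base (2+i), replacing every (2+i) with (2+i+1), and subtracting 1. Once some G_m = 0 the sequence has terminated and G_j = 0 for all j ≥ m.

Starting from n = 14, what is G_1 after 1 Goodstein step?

110

G_0 = 14. HB_2(14) = 2^(2 + 1) + 2^2 + 2. Bump = 111. G_1 = 110.
G_1 = 110. HB_3(110) = 3^(3 + 1) + 3^3 + 2. Bump = 1282. G_2 = 1281.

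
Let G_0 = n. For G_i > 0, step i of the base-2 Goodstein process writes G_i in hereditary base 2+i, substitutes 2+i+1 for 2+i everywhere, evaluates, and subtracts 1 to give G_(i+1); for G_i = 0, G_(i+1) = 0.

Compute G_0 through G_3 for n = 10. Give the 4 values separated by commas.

G_0=10  [base 2] 2^(2 + 1) + 2  →[2↦3]→  3^(3 + 1) + 3 = 84  −1 ⇒ G_1=83
G_1=83  [base 3] 3^(3 + 1) + 2  →[3↦4]→  4^(4 + 1) + 2 = 1026  −1 ⇒ G_2=1025
G_2=1025  [base 4] 4^(4 + 1) + 1  →[4↦5]→  5^(5 + 1) + 1 = 15626  −1 ⇒ G_3=15625

10, 83, 1025, 15625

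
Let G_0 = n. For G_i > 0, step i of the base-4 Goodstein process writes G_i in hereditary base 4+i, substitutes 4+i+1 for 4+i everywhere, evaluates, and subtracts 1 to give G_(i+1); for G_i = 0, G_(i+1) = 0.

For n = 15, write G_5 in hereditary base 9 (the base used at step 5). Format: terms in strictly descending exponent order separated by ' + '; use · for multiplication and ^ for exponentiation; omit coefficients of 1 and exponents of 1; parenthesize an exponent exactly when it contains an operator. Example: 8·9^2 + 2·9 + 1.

15 —HB4→ 3·4 + 3 —bump→ 3·5 + 3 = 18 —(−1)→ 17
17 —HB5→ 3·5 + 2 —bump→ 3·6 + 2 = 20 —(−1)→ 19
19 —HB6→ 3·6 + 1 —bump→ 3·7 + 1 = 22 —(−1)→ 21
21 —HB7→ 3·7 —bump→ 3·8 = 24 —(−1)→ 23
23 —HB8→ 2·8 + 7 —bump→ 2·9 + 7 = 25 —(−1)→ 24

2·9 + 6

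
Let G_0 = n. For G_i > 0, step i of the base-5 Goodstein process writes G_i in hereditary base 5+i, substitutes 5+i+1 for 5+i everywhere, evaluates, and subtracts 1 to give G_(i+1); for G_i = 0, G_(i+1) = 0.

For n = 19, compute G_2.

[0] 19 ≡ 3·5 + 4 (base 5). Lift 6: 22. −1: 21.
[1] 21 ≡ 3·6 + 3 (base 6). Lift 7: 24. −1: 23.
[2] 23 ≡ 3·7 + 2 (base 7). Lift 8: 26. −1: 25.

23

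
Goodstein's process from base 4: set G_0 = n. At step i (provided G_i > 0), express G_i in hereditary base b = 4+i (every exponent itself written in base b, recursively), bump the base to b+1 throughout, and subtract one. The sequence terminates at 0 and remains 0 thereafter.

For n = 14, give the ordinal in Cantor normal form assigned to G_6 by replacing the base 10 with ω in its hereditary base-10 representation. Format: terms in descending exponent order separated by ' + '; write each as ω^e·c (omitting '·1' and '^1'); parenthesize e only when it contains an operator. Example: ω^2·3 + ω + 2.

ω·2 + 3

i=0: 14 = 3·4 + 2 (b=4); 4→5: 3·5 + 2 = 17; 17−1 = 16
i=1: 16 = 3·5 + 1 (b=5); 5→6: 3·6 + 1 = 19; 19−1 = 18
i=2: 18 = 3·6 (b=6); 6→7: 3·7 = 21; 21−1 = 20
i=3: 20 = 2·7 + 6 (b=7); 7→8: 2·8 + 6 = 22; 22−1 = 21
i=4: 21 = 2·8 + 5 (b=8); 8→9: 2·9 + 5 = 23; 23−1 = 22
i=5: 22 = 2·9 + 4 (b=9); 9→10: 2·10 + 4 = 24; 24−1 = 23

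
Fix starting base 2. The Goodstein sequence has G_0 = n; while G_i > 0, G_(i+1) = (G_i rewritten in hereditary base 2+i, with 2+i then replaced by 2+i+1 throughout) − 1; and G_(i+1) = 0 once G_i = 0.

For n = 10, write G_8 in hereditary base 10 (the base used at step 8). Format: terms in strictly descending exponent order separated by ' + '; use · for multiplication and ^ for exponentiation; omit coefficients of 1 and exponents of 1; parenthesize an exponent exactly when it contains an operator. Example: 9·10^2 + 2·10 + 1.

5·10^10 + 5·10^5 + 5·10^4 + 5·10^3 + 5·10^2 + 5·10 + 1

base 2: 10 = 2^(2 + 1) + 2; at 3: 3^(3 + 1) + 3 = 84; next = 83
base 3: 83 = 3^(3 + 1) + 2; at 4: 4^(4 + 1) + 2 = 1026; next = 1025
base 4: 1025 = 4^(4 + 1) + 1; at 5: 5^(5 + 1) + 1 = 15626; next = 15625
base 5: 15625 = 5^(5 + 1); at 6: 6^(6 + 1) = 279936; next = 279935
base 6: 279935 = 5·6^6 + 5·6^5 + 5·6^4 + 5·6^3 + 5·6^2 + 5·6 + 5; at 7: 5·7^7 + 5·7^5 + 5·7^4 + 5·7^3 + 5·7^2 + 5·7 + 5 = 4215755; next = 4215754
base 7: 4215754 = 5·7^7 + 5·7^5 + 5·7^4 + 5·7^3 + 5·7^2 + 5·7 + 4; at 8: 5·8^8 + 5·8^5 + 5·8^4 + 5·8^3 + 5·8^2 + 5·8 + 4 = 84073324; next = 84073323
base 8: 84073323 = 5·8^8 + 5·8^5 + 5·8^4 + 5·8^3 + 5·8^2 + 5·8 + 3; at 9: 5·9^9 + 5·9^5 + 5·9^4 + 5·9^3 + 5·9^2 + 5·9 + 3 = 1937434593; next = 1937434592
base 9: 1937434592 = 5·9^9 + 5·9^5 + 5·9^4 + 5·9^3 + 5·9^2 + 5·9 + 2; at 10: 5·10^10 + 5·10^5 + 5·10^4 + 5·10^3 + 5·10^2 + 5·10 + 2 = 50000555552; next = 50000555551
base 10: 50000555551 = 5·10^10 + 5·10^5 + 5·10^4 + 5·10^3 + 5·10^2 + 5·10 + 1; at 11: 5·11^11 + 5·11^5 + 5·11^4 + 5·11^3 + 5·11^2 + 5·11 + 1 = 1426559238831; next = 1426559238830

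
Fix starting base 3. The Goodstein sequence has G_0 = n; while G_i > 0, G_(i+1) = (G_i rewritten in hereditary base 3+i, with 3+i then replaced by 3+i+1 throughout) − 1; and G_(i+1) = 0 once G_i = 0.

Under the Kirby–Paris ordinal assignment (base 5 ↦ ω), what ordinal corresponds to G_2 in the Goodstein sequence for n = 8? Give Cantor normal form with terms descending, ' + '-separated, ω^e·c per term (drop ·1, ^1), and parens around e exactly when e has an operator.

ω·2

step 0: 8 = 2·3 + 2; sub 4 for 3: 2·4 + 2; = 10; G_1 = 10−1 = 9
step 1: 9 = 2·4 + 1; sub 5 for 4: 2·5 + 1; = 11; G_2 = 11−1 = 10
step 2: 10 = 2·5; sub 6 for 5: 2·6; = 12; G_3 = 12−1 = 11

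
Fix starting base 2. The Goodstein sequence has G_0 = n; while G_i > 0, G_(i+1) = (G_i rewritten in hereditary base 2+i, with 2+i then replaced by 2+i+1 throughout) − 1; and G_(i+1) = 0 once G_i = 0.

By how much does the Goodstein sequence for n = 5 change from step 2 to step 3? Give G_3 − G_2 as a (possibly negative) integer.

(0) 5|_2 = 2^2 + 1 ↦ 3^3 + 1|_3 = 28 ⇒ 27
(1) 27|_3 = 3^3 ↦ 4^4|_4 = 256 ⇒ 255
(2) 255|_4 = 3·4^3 + 3·4^2 + 3·4 + 3 ↦ 3·5^3 + 3·5^2 + 3·5 + 3|_5 = 468 ⇒ 467

212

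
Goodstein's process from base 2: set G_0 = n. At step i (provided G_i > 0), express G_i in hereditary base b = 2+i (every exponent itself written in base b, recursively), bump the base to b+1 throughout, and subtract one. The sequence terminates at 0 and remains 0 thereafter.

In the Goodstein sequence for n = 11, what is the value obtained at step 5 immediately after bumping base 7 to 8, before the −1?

134217728

(0) 11|_2 = 2^(2 + 1) + 2 + 1 ↦ 3^(3 + 1) + 3 + 1|_3 = 85 ⇒ 84
(1) 84|_3 = 3^(3 + 1) + 3 ↦ 4^(4 + 1) + 4|_4 = 1028 ⇒ 1027
(2) 1027|_4 = 4^(4 + 1) + 3 ↦ 5^(5 + 1) + 3|_5 = 15628 ⇒ 15627
(3) 15627|_5 = 5^(5 + 1) + 2 ↦ 6^(6 + 1) + 2|_6 = 279938 ⇒ 279937
(4) 279937|_6 = 6^(6 + 1) + 1 ↦ 7^(7 + 1) + 1|_7 = 5764802 ⇒ 5764801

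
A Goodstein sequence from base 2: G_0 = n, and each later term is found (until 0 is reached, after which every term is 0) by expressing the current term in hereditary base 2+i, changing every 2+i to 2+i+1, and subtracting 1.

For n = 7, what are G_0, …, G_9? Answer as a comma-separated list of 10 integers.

7 —HB2→ 2^2 + 2 + 1 —bump→ 3^3 + 3 + 1 = 31 —(−1)→ 30
30 —HB3→ 3^3 + 3 —bump→ 4^4 + 4 = 260 —(−1)→ 259
259 —HB4→ 4^4 + 3 —bump→ 5^5 + 3 = 3128 —(−1)→ 3127
3127 —HB5→ 5^5 + 2 —bump→ 6^6 + 2 = 46658 —(−1)→ 46657
46657 —HB6→ 6^6 + 1 —bump→ 7^7 + 1 = 823544 —(−1)→ 823543
823543 —HB7→ 7^7 —bump→ 8^8 = 16777216 —(−1)→ 16777215
16777215 —HB8→ 7·8^7 + 7·8^6 + 7·8^5 + 7·8^4 + 7·8^3 + 7·8^2 + 7·8 + 7 —bump→ 7·9^7 + 7·9^6 + 7·9^5 + 7·9^4 + 7·9^3 + 7·9^2 + 7·9 + 7 = 37665880 —(−1)→ 37665879
37665879 —HB9→ 7·9^7 + 7·9^6 + 7·9^5 + 7·9^4 + 7·9^3 + 7·9^2 + 7·9 + 6 —bump→ 7·10^7 + 7·10^6 + 7·10^5 + 7·10^4 + 7·10^3 + 7·10^2 + 7·10 + 6 = 77777776 —(−1)→ 77777775
77777775 —HB10→ 7·10^7 + 7·10^6 + 7·10^5 + 7·10^4 + 7·10^3 + 7·10^2 + 7·10 + 5 —bump→ 7·11^7 + 7·11^6 + 7·11^5 + 7·11^4 + 7·11^3 + 7·11^2 + 7·11 + 5 = 150051214 —(−1)→ 150051213

7, 30, 259, 3127, 46657, 823543, 16777215, 37665879, 77777775, 150051213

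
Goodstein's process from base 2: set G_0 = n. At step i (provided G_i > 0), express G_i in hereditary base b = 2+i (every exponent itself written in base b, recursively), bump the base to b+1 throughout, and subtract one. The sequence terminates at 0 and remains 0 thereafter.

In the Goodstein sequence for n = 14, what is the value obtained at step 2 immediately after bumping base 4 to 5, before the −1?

18751

i=0: 14 = 2^(2 + 1) + 2^2 + 2 (b=2); 2→3: 3^(3 + 1) + 3^3 + 3 = 111; 111−1 = 110
i=1: 110 = 3^(3 + 1) + 3^3 + 2 (b=3); 3→4: 4^(4 + 1) + 4^4 + 2 = 1282; 1282−1 = 1281
i=2: 1281 = 4^(4 + 1) + 4^4 + 1 (b=4); 4→5: 5^(5 + 1) + 5^5 + 1 = 18751; 18751−1 = 18750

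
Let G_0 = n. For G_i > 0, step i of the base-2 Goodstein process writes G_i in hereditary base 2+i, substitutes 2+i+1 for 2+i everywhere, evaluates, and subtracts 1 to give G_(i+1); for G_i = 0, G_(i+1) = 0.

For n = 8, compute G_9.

i=0: 8 = 2^(2 + 1) (b=2); 2→3: 3^(3 + 1) = 81; 81−1 = 80
i=1: 80 = 2·3^3 + 2·3^2 + 2·3 + 2 (b=3); 3→4: 2·4^4 + 2·4^2 + 2·4 + 2 = 554; 554−1 = 553
i=2: 553 = 2·4^4 + 2·4^2 + 2·4 + 1 (b=4); 4→5: 2·5^5 + 2·5^2 + 2·5 + 1 = 6311; 6311−1 = 6310
i=3: 6310 = 2·5^5 + 2·5^2 + 2·5 (b=5); 5→6: 2·6^6 + 2·6^2 + 2·6 = 93396; 93396−1 = 93395
i=4: 93395 = 2·6^6 + 2·6^2 + 6 + 5 (b=6); 6→7: 2·7^7 + 2·7^2 + 7 + 5 = 1647196; 1647196−1 = 1647195
i=5: 1647195 = 2·7^7 + 2·7^2 + 7 + 4 (b=7); 7→8: 2·8^8 + 2·8^2 + 8 + 4 = 33554572; 33554572−1 = 33554571
i=6: 33554571 = 2·8^8 + 2·8^2 + 8 + 3 (b=8); 8→9: 2·9^9 + 2·9^2 + 9 + 3 = 774841152; 774841152−1 = 774841151
i=7: 774841151 = 2·9^9 + 2·9^2 + 9 + 2 (b=9); 9→10: 2·10^10 + 2·10^2 + 10 + 2 = 20000000212; 20000000212−1 = 20000000211
i=8: 20000000211 = 2·10^10 + 2·10^2 + 10 + 1 (b=10); 10→11: 2·11^11 + 2·11^2 + 11 + 1 = 570623341476; 570623341476−1 = 570623341475

570623341475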